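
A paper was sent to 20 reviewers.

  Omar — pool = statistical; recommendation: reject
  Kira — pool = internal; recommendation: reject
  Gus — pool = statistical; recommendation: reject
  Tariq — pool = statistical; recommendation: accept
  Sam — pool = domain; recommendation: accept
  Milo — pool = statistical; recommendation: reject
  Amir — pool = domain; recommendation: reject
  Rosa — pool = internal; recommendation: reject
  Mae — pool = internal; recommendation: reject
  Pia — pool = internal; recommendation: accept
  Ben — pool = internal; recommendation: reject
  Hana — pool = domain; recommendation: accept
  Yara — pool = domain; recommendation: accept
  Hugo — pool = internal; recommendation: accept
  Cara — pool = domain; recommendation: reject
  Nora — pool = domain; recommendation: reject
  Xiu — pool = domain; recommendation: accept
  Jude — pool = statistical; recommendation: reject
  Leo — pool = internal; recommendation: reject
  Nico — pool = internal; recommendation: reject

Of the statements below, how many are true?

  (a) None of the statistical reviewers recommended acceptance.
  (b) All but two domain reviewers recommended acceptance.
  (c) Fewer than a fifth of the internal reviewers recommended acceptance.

0

(a) statistical: |A| = 5, |A ∩ B| = 1; needs A ∩ B = ∅ (|A ∩ B| = 0) — false.
(b) domain: |A| = 7, |A ∩ B| = 4; needs |A ∖ B| = 2 — false.
(c) internal: |A| = 8, |A ∩ B| = 2; needs |A ∩ B| / |A| < 1/5 — false.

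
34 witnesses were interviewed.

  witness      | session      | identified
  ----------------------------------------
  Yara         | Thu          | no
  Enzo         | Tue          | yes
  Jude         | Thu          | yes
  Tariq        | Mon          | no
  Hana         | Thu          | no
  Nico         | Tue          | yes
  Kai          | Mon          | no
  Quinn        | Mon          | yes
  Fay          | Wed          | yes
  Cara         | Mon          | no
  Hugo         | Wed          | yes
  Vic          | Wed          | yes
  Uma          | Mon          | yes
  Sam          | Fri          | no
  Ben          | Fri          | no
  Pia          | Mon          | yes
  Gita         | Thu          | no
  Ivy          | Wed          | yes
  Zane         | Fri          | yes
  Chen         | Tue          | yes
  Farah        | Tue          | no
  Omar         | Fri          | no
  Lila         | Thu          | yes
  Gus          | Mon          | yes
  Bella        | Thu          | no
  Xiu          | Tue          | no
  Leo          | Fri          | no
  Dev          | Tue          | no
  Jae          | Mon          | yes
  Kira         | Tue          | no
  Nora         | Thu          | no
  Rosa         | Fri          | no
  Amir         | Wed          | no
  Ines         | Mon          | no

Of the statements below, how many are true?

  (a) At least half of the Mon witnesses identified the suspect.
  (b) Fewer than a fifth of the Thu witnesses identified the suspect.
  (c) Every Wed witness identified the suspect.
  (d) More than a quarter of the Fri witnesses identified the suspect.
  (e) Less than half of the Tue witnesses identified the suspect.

2

(a) Mon: |A| = 9, |A ∩ B| = 5; needs |A ∩ B| ≥ |A ∖ B| — true.
(b) Thu: |A| = 7, |A ∩ B| = 2; needs |A ∩ B| / |A| < 1/5 — false.
(c) Wed: |A| = 5, |A ∩ B| = 4; needs A ⊆ B, i.e. every element of A is in B (|A ∖ B| = 0) — false.
(d) Fri: |A| = 6, |A ∩ B| = 1; needs |A ∩ B| / |A| > 1/4 — false.
(e) Tue: |A| = 7, |A ∩ B| = 3; needs |A ∩ B| < |A ∖ B| — true.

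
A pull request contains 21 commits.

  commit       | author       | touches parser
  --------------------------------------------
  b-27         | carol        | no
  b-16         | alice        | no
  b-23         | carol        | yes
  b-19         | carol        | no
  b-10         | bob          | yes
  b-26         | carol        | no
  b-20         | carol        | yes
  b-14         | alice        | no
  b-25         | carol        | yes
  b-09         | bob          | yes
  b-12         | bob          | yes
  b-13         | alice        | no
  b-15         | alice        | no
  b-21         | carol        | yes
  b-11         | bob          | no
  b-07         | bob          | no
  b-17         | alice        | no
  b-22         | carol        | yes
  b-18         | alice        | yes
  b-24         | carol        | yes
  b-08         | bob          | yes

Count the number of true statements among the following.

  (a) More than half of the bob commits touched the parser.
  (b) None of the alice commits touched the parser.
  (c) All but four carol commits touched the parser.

(a) bob: |A| = 6, |A ∩ B| = 4; needs |A ∩ B| > |A ∖ B| — true.
(b) alice: |A| = 6, |A ∩ B| = 1; needs A ∩ B = ∅ (|A ∩ B| = 0) — false.
(c) carol: |A| = 9, |A ∩ B| = 6; needs |A ∖ B| = 4 — false.

1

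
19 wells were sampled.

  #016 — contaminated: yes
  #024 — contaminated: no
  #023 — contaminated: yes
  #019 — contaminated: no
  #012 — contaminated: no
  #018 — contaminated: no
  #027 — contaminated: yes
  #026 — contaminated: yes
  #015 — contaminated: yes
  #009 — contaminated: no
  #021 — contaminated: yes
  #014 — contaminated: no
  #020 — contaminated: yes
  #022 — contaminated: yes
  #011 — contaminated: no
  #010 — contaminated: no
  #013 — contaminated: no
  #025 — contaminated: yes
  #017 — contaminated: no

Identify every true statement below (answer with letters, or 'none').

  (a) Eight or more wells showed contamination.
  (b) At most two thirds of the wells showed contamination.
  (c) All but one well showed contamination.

(a), (b)

|A| = 19, |A ∩ B| = 9, |A ∖ B| = 10.
(a) |A ∩ B| ≥ 8: holds.
(b) |A ∩ B| / |A| ≤ 2/3: holds.
(c) |A ∖ B| = 1: fails.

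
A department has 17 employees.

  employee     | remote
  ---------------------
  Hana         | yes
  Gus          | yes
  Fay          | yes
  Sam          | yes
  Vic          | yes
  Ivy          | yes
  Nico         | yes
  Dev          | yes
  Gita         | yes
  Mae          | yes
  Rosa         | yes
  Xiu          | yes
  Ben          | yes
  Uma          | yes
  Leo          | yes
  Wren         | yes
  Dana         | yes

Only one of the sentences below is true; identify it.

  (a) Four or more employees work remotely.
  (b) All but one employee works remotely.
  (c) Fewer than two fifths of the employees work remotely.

|A| = 17, |A ∩ B| = 17, |A ∖ B| = 0.
(a) requires |A ∩ B| ≥ 4: true.
(b) requires |A ∖ B| = 1: false.
(c) requires |A ∩ B| / |A| < 2/5: false.

(a)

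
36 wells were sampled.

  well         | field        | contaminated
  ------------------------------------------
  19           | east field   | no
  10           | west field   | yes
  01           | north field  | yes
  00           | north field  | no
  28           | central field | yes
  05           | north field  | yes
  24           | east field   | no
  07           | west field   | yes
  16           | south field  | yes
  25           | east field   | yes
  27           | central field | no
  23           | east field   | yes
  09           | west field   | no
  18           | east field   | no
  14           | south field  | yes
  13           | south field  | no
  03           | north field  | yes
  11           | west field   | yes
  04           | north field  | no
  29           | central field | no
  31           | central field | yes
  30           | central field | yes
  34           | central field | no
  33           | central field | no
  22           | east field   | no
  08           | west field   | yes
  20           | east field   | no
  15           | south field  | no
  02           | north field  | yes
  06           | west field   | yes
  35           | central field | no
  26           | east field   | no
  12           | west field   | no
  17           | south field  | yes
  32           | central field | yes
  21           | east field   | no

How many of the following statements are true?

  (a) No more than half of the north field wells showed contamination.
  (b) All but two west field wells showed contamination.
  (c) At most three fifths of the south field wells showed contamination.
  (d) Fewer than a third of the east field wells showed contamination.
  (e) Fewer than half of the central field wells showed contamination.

(a) north field: |A| = 6, |A ∩ B| = 4; needs |A ∩ B| ≤ |A ∖ B| — false.
(b) west field: |A| = 7, |A ∩ B| = 5; needs |A ∖ B| = 2 — true.
(c) south field: |A| = 5, |A ∩ B| = 3; needs |A ∩ B| / |A| ≤ 3/5 — true.
(d) east field: |A| = 9, |A ∩ B| = 2; needs |A ∩ B| / |A| < 1/3 — true.
(e) central field: |A| = 9, |A ∩ B| = 4; needs |A ∩ B| < |A ∖ B| — true.

4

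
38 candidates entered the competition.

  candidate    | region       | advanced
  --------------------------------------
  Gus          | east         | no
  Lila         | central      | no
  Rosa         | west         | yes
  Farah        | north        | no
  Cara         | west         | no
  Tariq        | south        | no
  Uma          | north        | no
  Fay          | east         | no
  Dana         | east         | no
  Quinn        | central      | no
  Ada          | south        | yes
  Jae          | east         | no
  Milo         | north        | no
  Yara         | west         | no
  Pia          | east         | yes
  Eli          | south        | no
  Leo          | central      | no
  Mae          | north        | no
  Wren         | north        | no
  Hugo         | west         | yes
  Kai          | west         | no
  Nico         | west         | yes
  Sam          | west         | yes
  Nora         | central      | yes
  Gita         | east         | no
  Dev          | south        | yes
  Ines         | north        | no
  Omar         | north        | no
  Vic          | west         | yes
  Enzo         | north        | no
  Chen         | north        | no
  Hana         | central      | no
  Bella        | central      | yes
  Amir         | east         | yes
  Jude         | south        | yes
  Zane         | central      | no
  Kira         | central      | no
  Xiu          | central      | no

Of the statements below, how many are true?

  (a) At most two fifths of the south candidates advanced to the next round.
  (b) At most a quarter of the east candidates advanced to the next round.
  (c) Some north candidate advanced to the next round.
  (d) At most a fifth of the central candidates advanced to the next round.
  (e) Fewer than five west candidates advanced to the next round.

0

(a) south: |A| = 5, |A ∩ B| = 3; needs |A ∩ B| / |A| ≤ 2/5 — false.
(b) east: |A| = 7, |A ∩ B| = 2; needs |A ∩ B| / |A| ≤ 1/4 — false.
(c) north: |A| = 9, |A ∩ B| = 0; needs A ∩ B ≠ ∅ (|A ∩ B| ≥ 1) — false.
(d) central: |A| = 9, |A ∩ B| = 2; needs |A ∩ B| / |A| ≤ 1/5 — false.
(e) west: |A| = 8, |A ∩ B| = 5; needs |A ∩ B| < 5 — false.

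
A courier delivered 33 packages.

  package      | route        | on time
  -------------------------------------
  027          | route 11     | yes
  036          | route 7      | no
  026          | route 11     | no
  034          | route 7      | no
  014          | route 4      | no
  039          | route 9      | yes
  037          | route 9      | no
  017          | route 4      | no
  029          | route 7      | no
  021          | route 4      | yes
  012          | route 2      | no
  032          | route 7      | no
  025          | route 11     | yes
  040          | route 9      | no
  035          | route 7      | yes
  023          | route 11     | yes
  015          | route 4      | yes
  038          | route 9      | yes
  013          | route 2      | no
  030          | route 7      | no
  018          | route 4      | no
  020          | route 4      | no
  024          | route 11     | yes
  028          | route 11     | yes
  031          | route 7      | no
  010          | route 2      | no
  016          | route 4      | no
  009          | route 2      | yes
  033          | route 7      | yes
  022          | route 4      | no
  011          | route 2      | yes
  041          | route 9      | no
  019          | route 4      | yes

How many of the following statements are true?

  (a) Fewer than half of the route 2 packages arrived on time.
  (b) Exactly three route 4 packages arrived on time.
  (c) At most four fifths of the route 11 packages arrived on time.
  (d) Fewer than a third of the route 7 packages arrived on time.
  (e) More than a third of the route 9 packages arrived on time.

4

(a) route 2: |A| = 5, |A ∩ B| = 2; needs |A ∩ B| < |A ∖ B| — true.
(b) route 4: |A| = 9, |A ∩ B| = 3; needs |A ∩ B| = 3 — true.
(c) route 11: |A| = 6, |A ∩ B| = 5; needs |A ∩ B| / |A| ≤ 4/5 — false.
(d) route 7: |A| = 8, |A ∩ B| = 2; needs |A ∩ B| / |A| < 1/3 — true.
(e) route 9: |A| = 5, |A ∩ B| = 2; needs |A ∩ B| / |A| > 1/3 — true.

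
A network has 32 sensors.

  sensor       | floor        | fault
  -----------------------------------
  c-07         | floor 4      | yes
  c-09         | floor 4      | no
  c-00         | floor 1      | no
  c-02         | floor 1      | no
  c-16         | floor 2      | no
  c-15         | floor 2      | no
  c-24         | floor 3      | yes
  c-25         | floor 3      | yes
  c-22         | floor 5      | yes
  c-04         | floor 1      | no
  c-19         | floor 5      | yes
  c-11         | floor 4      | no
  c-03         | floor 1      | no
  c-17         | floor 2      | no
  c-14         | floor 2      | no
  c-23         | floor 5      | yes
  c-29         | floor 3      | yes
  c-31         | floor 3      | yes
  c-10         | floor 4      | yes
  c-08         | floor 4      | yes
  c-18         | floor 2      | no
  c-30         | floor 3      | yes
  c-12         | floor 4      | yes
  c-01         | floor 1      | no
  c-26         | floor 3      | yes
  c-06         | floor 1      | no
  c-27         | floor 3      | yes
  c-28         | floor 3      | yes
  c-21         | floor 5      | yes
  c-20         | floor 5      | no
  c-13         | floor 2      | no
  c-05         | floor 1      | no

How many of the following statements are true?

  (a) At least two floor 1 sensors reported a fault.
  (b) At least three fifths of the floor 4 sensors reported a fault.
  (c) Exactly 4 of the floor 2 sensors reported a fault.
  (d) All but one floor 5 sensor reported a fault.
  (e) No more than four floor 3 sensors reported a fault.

2

(a) floor 1: |A| = 7, |A ∩ B| = 0; needs |A ∩ B| ≥ 2 — false.
(b) floor 4: |A| = 6, |A ∩ B| = 4; needs |A ∩ B| / |A| ≥ 3/5 — true.
(c) floor 2: |A| = 6, |A ∩ B| = 0; needs |A ∩ B| = 4 — false.
(d) floor 5: |A| = 5, |A ∩ B| = 4; needs |A ∖ B| = 1 — true.
(e) floor 3: |A| = 8, |A ∩ B| = 8; needs |A ∩ B| ≤ 4 — false.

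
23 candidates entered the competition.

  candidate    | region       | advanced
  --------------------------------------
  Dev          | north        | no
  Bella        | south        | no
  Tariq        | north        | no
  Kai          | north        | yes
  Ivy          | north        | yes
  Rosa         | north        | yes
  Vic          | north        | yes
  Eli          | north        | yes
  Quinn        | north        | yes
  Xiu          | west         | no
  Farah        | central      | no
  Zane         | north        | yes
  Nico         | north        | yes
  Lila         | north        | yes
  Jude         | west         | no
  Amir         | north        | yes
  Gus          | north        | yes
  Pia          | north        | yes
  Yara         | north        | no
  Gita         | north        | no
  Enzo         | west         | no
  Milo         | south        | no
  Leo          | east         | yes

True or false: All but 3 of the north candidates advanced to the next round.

False

The determiner here denotes the relation: |A ∖ B| = 3.
|A| = 16, |A ∩ B| = 12, |A ∖ B| = 4.
|A ∖ B| = 4, so the statement is false.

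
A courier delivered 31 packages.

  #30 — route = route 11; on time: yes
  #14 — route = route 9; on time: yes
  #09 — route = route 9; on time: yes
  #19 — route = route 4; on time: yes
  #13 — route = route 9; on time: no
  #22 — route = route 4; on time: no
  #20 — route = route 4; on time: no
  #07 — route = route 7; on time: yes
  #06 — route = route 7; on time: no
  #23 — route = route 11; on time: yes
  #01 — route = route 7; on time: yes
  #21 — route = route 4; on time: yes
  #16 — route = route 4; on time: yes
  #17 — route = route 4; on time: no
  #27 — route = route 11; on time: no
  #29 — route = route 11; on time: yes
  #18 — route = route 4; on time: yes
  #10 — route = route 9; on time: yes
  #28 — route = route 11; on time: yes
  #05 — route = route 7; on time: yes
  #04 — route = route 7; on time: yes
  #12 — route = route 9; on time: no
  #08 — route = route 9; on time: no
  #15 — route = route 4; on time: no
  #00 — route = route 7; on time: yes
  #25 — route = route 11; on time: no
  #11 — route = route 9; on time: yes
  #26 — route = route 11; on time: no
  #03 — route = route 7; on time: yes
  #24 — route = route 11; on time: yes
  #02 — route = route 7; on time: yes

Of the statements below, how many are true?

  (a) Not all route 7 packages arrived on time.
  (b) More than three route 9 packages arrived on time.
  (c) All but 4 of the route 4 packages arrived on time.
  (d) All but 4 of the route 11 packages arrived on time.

(a) route 7: |A| = 8, |A ∩ B| = 7; needs A ⊄ B (|A ∖ B| ≥ 1) — true.
(b) route 9: |A| = 7, |A ∩ B| = 4; needs |A ∩ B| > 3 — true.
(c) route 4: |A| = 8, |A ∩ B| = 4; needs |A ∖ B| = 4 — true.
(d) route 11: |A| = 8, |A ∩ B| = 5; needs |A ∖ B| = 4 — false.

3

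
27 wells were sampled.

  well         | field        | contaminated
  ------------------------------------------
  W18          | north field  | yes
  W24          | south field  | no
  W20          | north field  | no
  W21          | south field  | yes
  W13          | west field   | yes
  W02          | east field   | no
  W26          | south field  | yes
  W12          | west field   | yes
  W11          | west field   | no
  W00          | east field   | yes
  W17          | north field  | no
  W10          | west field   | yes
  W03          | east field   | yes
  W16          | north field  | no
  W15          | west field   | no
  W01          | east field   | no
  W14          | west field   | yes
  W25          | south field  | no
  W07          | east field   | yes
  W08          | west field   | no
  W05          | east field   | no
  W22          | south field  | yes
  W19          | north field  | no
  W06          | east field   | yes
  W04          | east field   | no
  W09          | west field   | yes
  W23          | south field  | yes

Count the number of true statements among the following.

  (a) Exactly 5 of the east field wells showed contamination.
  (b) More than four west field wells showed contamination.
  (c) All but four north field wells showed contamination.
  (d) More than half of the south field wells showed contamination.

3

(a) east field: |A| = 8, |A ∩ B| = 4; needs |A ∩ B| = 5 — false.
(b) west field: |A| = 8, |A ∩ B| = 5; needs |A ∩ B| > 4 — true.
(c) north field: |A| = 5, |A ∩ B| = 1; needs |A ∖ B| = 4 — true.
(d) south field: |A| = 6, |A ∩ B| = 4; needs |A ∩ B| > |A ∖ B| — true.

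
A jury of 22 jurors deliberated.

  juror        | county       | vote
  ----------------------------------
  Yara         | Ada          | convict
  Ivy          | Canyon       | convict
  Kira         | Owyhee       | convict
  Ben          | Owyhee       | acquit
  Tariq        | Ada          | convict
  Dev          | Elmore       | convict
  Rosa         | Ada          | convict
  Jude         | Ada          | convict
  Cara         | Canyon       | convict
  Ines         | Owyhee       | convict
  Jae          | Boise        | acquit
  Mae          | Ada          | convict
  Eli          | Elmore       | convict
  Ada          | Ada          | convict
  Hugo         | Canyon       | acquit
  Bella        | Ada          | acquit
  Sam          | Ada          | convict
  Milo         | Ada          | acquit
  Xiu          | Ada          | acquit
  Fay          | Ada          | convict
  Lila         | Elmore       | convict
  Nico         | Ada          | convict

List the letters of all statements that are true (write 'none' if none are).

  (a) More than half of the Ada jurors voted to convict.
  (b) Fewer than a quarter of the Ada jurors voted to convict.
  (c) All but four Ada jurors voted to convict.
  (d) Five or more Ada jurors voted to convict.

|A| = 12, |A ∩ B| = 9, |A ∖ B| = 3.
(a) |A ∩ B| > |A ∖ B|: holds.
(b) |A ∩ B| / |A| < 1/4: fails.
(c) |A ∖ B| = 4: fails.
(d) |A ∩ B| ≥ 5: holds.

(a), (d)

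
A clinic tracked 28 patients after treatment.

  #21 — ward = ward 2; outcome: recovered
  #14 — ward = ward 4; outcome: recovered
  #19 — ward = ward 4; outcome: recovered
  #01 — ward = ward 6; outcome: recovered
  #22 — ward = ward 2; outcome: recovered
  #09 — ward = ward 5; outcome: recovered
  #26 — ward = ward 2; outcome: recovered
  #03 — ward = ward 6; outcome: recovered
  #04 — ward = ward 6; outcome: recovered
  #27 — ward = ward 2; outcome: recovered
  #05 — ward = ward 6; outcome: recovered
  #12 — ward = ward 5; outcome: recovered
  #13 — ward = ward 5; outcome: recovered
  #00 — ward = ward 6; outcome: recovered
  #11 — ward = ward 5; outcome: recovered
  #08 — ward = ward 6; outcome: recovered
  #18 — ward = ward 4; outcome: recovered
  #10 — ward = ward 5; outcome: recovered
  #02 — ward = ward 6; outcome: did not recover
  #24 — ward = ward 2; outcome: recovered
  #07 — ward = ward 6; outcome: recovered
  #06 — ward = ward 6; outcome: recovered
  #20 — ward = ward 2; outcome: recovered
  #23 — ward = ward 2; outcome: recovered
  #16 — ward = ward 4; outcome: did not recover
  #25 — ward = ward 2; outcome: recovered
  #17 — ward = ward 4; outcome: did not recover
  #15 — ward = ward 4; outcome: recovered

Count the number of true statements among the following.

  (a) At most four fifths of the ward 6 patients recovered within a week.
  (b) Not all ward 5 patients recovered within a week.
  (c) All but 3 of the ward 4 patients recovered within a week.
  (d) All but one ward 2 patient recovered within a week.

(a) ward 6: |A| = 9, |A ∩ B| = 8; needs |A ∩ B| / |A| ≤ 4/5 — false.
(b) ward 5: |A| = 5, |A ∩ B| = 5; needs A ⊄ B (|A ∖ B| ≥ 1) — false.
(c) ward 4: |A| = 6, |A ∩ B| = 4; needs |A ∖ B| = 3 — false.
(d) ward 2: |A| = 8, |A ∩ B| = 8; needs |A ∖ B| = 1 — false.

0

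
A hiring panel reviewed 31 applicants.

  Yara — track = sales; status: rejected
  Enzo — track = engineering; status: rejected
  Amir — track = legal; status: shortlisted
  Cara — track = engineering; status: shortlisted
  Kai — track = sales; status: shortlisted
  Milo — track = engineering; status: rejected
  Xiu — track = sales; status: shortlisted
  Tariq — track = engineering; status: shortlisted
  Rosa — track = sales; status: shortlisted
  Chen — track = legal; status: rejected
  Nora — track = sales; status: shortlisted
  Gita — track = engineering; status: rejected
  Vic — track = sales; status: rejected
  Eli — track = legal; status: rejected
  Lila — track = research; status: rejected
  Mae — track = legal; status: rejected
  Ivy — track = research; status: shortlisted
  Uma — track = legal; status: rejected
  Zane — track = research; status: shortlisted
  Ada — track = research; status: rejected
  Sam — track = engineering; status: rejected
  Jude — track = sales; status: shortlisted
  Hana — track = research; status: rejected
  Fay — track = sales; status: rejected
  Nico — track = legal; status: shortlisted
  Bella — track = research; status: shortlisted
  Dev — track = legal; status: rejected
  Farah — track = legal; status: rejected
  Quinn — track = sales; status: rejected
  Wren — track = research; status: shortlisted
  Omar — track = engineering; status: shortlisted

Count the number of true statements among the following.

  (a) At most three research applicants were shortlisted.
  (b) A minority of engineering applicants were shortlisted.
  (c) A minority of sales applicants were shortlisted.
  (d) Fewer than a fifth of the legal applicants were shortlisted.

1

(a) research: |A| = 7, |A ∩ B| = 4; needs |A ∩ B| ≤ 3 — false.
(b) engineering: |A| = 7, |A ∩ B| = 3; needs |A ∩ B| < |A ∖ B| — true.
(c) sales: |A| = 9, |A ∩ B| = 5; needs |A ∩ B| < |A ∖ B| — false.
(d) legal: |A| = 8, |A ∩ B| = 2; needs |A ∩ B| / |A| < 1/5 — false.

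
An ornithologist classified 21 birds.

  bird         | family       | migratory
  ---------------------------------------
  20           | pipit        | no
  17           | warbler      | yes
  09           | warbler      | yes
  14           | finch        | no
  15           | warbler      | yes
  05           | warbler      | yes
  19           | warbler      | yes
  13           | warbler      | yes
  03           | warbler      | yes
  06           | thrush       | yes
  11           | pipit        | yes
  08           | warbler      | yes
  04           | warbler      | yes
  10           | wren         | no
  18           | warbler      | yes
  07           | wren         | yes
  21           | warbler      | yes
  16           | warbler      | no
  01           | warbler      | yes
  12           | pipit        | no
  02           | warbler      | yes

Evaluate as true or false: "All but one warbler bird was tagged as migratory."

The determiner here denotes the relation: |A ∖ B| = 1.
A (the restrictor) = {17, 09, 15, 05, 19, 13, 03, 08, 04, 18, 21, 16, 01, 02}, |A| = 14.
A ∖ B = {16}, so |A ∖ B| = 1.
|A ∖ B| = 1, so the statement is true.

True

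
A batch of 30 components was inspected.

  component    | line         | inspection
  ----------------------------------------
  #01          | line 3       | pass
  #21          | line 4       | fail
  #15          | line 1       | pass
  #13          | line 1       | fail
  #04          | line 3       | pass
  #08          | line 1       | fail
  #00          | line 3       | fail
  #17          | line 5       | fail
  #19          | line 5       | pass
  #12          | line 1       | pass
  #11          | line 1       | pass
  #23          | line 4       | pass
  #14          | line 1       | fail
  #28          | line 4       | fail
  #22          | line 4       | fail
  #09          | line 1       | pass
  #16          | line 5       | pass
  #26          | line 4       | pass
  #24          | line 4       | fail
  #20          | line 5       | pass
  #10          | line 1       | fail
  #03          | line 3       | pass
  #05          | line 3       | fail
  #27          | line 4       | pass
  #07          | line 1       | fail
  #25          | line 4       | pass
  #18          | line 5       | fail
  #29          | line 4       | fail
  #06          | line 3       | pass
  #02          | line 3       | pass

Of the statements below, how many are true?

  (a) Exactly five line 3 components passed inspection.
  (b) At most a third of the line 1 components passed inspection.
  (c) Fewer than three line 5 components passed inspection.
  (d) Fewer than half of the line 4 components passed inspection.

2

(a) line 3: |A| = 7, |A ∩ B| = 5; needs |A ∩ B| = 5 — true.
(b) line 1: |A| = 9, |A ∩ B| = 4; needs |A ∩ B| / |A| ≤ 1/3 — false.
(c) line 5: |A| = 5, |A ∩ B| = 3; needs |A ∩ B| < 3 — false.
(d) line 4: |A| = 9, |A ∩ B| = 4; needs |A ∩ B| < |A ∖ B| — true.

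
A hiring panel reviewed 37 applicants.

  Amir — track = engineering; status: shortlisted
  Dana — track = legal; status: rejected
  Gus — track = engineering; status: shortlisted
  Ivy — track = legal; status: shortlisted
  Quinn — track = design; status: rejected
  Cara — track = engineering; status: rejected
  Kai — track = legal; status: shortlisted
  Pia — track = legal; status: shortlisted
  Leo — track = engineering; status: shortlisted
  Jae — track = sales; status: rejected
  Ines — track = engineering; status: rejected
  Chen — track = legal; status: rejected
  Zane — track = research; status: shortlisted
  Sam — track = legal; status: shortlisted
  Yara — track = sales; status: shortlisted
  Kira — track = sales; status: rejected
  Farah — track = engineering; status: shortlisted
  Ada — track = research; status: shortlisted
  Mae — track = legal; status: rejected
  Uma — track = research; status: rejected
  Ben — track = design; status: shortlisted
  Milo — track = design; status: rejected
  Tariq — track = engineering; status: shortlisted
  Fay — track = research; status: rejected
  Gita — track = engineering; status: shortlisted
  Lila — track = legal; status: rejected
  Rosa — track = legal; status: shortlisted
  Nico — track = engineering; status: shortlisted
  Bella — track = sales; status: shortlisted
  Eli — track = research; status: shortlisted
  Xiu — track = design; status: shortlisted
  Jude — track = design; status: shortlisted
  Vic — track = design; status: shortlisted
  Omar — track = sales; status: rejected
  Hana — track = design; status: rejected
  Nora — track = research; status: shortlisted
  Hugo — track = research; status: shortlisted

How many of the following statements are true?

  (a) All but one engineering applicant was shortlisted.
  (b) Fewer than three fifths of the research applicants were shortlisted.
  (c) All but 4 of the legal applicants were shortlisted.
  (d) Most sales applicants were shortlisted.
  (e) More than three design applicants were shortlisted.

2

(a) engineering: |A| = 9, |A ∩ B| = 7; needs |A ∖ B| = 1 — false.
(b) research: |A| = 7, |A ∩ B| = 5; needs |A ∩ B| / |A| < 3/5 — false.
(c) legal: |A| = 9, |A ∩ B| = 5; needs |A ∖ B| = 4 — true.
(d) sales: |A| = 5, |A ∩ B| = 2; needs |A ∩ B| > |A ∖ B| — false.
(e) design: |A| = 7, |A ∩ B| = 4; needs |A ∩ B| > 3 — true.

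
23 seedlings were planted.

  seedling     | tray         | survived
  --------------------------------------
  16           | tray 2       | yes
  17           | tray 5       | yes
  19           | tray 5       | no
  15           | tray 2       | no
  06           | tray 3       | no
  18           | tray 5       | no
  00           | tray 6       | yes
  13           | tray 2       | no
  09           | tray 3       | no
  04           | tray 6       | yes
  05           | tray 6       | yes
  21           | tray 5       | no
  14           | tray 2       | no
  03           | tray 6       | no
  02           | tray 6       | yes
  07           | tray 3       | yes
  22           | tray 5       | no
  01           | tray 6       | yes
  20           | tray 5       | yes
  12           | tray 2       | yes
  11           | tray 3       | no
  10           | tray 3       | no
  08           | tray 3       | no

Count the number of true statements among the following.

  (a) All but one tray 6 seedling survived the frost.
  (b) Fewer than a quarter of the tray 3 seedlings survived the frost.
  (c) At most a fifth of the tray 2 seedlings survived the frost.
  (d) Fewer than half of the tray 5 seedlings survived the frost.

(a) tray 6: |A| = 6, |A ∩ B| = 5; needs |A ∖ B| = 1 — true.
(b) tray 3: |A| = 6, |A ∩ B| = 1; needs |A ∩ B| / |A| < 1/4 — true.
(c) tray 2: |A| = 5, |A ∩ B| = 2; needs |A ∩ B| / |A| ≤ 1/5 — false.
(d) tray 5: |A| = 6, |A ∩ B| = 2; needs |A ∩ B| < |A ∖ B| — true.

3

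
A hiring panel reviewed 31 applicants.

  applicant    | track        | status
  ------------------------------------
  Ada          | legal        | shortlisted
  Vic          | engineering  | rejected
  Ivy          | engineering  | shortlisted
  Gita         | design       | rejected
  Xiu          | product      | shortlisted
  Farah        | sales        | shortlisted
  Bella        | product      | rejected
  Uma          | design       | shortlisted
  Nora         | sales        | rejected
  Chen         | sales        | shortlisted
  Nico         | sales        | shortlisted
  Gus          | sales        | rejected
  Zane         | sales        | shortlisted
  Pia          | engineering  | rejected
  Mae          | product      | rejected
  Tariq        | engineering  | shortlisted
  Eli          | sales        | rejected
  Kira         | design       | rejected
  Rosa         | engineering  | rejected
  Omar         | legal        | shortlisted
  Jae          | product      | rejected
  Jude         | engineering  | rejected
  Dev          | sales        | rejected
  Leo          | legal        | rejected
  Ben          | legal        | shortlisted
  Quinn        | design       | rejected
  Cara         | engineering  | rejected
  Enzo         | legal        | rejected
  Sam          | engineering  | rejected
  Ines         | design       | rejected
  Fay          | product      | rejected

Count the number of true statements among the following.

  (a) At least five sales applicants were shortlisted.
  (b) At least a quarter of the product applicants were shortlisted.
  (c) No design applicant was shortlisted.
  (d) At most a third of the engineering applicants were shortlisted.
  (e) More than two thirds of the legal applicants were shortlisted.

(a) sales: |A| = 8, |A ∩ B| = 4; needs |A ∩ B| ≥ 5 — false.
(b) product: |A| = 5, |A ∩ B| = 1; needs |A ∩ B| / |A| ≥ 1/4 — false.
(c) design: |A| = 5, |A ∩ B| = 1; needs A ∩ B = ∅ (|A ∩ B| = 0) — false.
(d) engineering: |A| = 8, |A ∩ B| = 2; needs |A ∩ B| / |A| ≤ 1/3 — true.
(e) legal: |A| = 5, |A ∩ B| = 3; needs |A ∩ B| / |A| > 2/3 — false.

1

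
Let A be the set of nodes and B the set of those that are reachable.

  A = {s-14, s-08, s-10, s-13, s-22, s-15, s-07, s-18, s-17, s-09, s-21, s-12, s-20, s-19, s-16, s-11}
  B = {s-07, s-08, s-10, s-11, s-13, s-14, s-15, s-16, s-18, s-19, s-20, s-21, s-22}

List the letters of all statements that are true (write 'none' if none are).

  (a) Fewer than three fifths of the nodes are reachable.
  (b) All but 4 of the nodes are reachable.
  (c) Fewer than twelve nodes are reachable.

none

|A| = 16, |A ∩ B| = 13, |A ∖ B| = 3.
(a) |A ∩ B| / |A| < 3/5: fails.
(b) |A ∖ B| = 4: fails.
(c) |A ∩ B| < 12: fails.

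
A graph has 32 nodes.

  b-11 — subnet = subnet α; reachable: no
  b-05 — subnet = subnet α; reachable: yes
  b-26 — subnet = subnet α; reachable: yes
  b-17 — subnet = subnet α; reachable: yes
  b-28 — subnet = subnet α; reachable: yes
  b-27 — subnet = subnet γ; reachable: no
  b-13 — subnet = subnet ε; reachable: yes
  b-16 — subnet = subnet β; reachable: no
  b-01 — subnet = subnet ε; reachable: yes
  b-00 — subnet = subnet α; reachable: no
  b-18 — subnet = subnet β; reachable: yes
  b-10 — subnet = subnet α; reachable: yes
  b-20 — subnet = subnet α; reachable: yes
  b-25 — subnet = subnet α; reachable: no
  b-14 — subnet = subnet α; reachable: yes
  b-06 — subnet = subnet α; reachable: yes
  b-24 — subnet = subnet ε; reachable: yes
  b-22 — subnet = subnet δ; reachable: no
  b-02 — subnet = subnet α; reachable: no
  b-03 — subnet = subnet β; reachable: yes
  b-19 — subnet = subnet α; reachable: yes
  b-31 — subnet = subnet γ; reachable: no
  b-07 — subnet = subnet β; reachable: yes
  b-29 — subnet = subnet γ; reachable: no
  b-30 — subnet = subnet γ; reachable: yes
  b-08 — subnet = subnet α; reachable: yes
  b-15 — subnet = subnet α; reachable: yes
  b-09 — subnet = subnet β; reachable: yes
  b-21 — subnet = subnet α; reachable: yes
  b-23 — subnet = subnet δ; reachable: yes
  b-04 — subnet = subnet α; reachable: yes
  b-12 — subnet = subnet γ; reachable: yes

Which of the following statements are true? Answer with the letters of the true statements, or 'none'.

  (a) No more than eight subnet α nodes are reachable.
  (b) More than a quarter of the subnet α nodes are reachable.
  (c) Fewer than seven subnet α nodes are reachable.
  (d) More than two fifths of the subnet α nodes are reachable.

|A| = 17, |A ∩ B| = 13, |A ∖ B| = 4.
(a) |A ∩ B| ≤ 8: fails.
(b) |A ∩ B| / |A| > 1/4: holds.
(c) |A ∩ B| < 7: fails.
(d) |A ∩ B| / |A| > 2/5: holds.

(b), (d)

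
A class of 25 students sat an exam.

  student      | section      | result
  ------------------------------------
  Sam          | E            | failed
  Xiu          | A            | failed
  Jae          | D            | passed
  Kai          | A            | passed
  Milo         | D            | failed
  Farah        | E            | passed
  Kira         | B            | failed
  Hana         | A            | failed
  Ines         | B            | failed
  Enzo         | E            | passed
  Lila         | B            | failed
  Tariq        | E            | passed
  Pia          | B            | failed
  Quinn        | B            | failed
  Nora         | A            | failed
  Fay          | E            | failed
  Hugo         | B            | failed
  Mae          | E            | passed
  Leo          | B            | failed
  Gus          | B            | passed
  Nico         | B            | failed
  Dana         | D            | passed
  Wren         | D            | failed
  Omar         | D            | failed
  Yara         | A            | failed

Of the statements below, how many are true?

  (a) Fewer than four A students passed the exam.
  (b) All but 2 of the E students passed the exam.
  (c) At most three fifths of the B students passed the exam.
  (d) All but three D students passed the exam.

(a) A: |A| = 5, |A ∩ B| = 1; needs |A ∩ B| < 4 — true.
(b) E: |A| = 6, |A ∩ B| = 4; needs |A ∖ B| = 2 — true.
(c) B: |A| = 9, |A ∩ B| = 1; needs |A ∩ B| / |A| ≤ 3/5 — true.
(d) D: |A| = 5, |A ∩ B| = 2; needs |A ∖ B| = 3 — true.

4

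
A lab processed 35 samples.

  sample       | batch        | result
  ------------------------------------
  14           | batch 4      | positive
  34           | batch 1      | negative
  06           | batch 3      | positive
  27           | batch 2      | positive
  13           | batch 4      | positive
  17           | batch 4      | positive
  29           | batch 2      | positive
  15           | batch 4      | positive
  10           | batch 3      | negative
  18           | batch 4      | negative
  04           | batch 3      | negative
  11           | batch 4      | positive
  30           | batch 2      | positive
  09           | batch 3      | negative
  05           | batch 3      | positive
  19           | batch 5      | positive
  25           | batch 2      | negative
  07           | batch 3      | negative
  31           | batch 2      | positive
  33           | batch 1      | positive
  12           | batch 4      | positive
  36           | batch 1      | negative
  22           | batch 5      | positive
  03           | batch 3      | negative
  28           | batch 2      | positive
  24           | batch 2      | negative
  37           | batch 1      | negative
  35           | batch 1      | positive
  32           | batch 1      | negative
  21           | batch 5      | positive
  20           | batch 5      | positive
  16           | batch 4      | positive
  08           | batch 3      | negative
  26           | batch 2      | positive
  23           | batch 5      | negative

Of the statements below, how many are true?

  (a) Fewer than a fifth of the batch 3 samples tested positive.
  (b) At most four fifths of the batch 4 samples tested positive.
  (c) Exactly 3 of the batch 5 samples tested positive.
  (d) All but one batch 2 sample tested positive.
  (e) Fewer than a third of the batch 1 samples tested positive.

(a) batch 3: |A| = 8, |A ∩ B| = 2; needs |A ∩ B| / |A| < 1/5 — false.
(b) batch 4: |A| = 8, |A ∩ B| = 7; needs |A ∩ B| / |A| ≤ 4/5 — false.
(c) batch 5: |A| = 5, |A ∩ B| = 4; needs |A ∩ B| = 3 — false.
(d) batch 2: |A| = 8, |A ∩ B| = 6; needs |A ∖ B| = 1 — false.
(e) batch 1: |A| = 6, |A ∩ B| = 2; needs |A ∩ B| / |A| < 1/3 — false.

0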